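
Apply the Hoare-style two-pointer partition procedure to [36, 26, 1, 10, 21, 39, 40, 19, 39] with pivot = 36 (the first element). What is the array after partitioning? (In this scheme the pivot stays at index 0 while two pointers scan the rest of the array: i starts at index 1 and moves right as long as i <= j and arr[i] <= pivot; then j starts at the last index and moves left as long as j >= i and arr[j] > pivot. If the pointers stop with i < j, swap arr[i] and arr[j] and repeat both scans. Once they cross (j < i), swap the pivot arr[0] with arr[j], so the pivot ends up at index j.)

Hoare-style two-pointer partition with pivot = 36:

Initial array: [36, 26, 1, 10, 21, 39, 40, 19, 39]

Pointers start at i = 1, j = 8.
i stops at index 5 (arr[5]=39 > 36), j stops at index 7 (arr[7]=19 <= 36): swap arr[5] and arr[7], array becomes [36, 26, 1, 10, 21, 19, 40, 39, 39]
i ends at 6, j ends at 5: the pointers have crossed (j < i), so scanning stops.

Swap pivot arr[0] with arr[5] to place pivot at position 5: [19, 26, 1, 10, 21, 36, 40, 39, 39]
Pivot position: 5

After partitioning with pivot 36, the array becomes [19, 26, 1, 10, 21, 36, 40, 39, 39]. The pivot is placed at index 5. All elements to the left of the pivot are <= 36, and all elements to the right are > 36.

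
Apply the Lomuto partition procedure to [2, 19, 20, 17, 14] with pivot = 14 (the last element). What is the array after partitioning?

Lomuto partition with pivot = 14:

Initial array: [2, 19, 20, 17, 14]

arr[0]=2 <= 14: swap with position 0, array becomes [2, 19, 20, 17, 14]
arr[1]=19 > 14: no swap
arr[2]=20 > 14: no swap
arr[3]=17 > 14: no swap

Place pivot at position 1: [2, 14, 20, 17, 19]
Pivot position: 1

After partitioning with pivot 14, the array becomes [2, 14, 20, 17, 19]. The pivot is placed at index 1. All elements to the left of the pivot are <= 14, and all elements to the right are > 14.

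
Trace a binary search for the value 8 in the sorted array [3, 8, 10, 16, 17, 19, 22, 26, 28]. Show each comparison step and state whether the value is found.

Binary search for 8 in [3, 8, 10, 16, 17, 19, 22, 26, 28]:

lo=0, hi=8, mid=4, arr[mid]=17 -> 17 > 8, search left half
lo=0, hi=3, mid=1, arr[mid]=8 -> Found target at index 1!

Binary search finds 8 at index 1 after 2 comparisons. The search repeatedly halves the search space by comparing with the middle element.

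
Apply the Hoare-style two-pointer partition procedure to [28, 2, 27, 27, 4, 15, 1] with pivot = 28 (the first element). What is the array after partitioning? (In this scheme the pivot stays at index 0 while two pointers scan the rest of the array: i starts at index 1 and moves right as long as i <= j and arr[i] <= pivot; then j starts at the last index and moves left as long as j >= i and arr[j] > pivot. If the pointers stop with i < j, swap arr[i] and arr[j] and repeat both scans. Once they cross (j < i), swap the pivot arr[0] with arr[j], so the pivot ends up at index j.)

Hoare-style two-pointer partition with pivot = 28:

Initial array: [28, 2, 27, 27, 4, 15, 1]

Pointers start at i = 1, j = 6.
i ends at 7, j ends at 6: the pointers have crossed (j < i), so scanning stops.

Swap pivot arr[0] with arr[6] to place pivot at position 6: [1, 2, 27, 27, 4, 15, 28]
Pivot position: 6

After partitioning with pivot 28, the array becomes [1, 2, 27, 27, 4, 15, 28]. The pivot is placed at index 6. All elements to the left of the pivot are <= 28, and all elements to the right are > 28.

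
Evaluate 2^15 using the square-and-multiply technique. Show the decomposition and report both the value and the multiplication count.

Computing 2^15 by squaring (build up from 2^1; each line after the first costs one multiplication):

2^1 = 2
2^2 = (2^1)^2 = 2^2 = 4
2^3 = 2 * 2^2 = 2 * 4 = 8
2^6 = (2^3)^2 = 8^2 = 64
2^7 = 2 * 2^6 = 2 * 64 = 128
2^14 = (2^7)^2 = 128^2 = 16384
2^15 = 2 * 2^14 = 2 * 16384 = 32768

Result: 32768
Multiplications needed: 6 (6 lines after 2^1)

2^15 = 32768. Using exponentiation by squaring, this requires 6 multiplications. The key idea: if the exponent is even, square the half-power; if odd, multiply by the base once.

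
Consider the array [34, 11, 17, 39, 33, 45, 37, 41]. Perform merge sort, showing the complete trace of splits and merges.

Merge sort trace:

Split: [34, 11, 17, 39, 33, 45, 37, 41] -> [34, 11, 17, 39] and [33, 45, 37, 41]
  Split: [34, 11, 17, 39] -> [34, 11] and [17, 39]
    Split: [34, 11] -> [34] and [11]
    Merge: [34] + [11] -> [11, 34]
    Split: [17, 39] -> [17] and [39]
    Merge: [17] + [39] -> [17, 39]
  Merge: [11, 34] + [17, 39] -> [11, 17, 34, 39]
  Split: [33, 45, 37, 41] -> [33, 45] and [37, 41]
    Split: [33, 45] -> [33] and [45]
    Merge: [33] + [45] -> [33, 45]
    Split: [37, 41] -> [37] and [41]
    Merge: [37] + [41] -> [37, 41]
  Merge: [33, 45] + [37, 41] -> [33, 37, 41, 45]
Merge: [11, 17, 34, 39] + [33, 37, 41, 45] -> [11, 17, 33, 34, 37, 39, 41, 45]

Final sorted array: [11, 17, 33, 34, 37, 39, 41, 45]

The merge sort proceeds by recursively splitting the array and merging sorted halves.
After all merges, the sorted array is [11, 17, 33, 34, 37, 39, 41, 45].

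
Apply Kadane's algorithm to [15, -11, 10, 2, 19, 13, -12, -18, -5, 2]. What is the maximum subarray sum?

Using Kadane's algorithm on [15, -11, 10, 2, 19, 13, -12, -18, -5, 2]:

Scanning through the array:
Position 1 (value -11): max_ending_here = 4, max_so_far = 15
Position 2 (value 10): max_ending_here = 14, max_so_far = 15
Position 3 (value 2): max_ending_here = 16, max_so_far = 16
Position 4 (value 19): max_ending_here = 35, max_so_far = 35
Position 5 (value 13): max_ending_here = 48, max_so_far = 48
Position 6 (value -12): max_ending_here = 36, max_so_far = 48
Position 7 (value -18): max_ending_here = 18, max_so_far = 48
Position 8 (value -5): max_ending_here = 13, max_so_far = 48
Position 9 (value 2): max_ending_here = 15, max_so_far = 48

Maximum subarray: [15, -11, 10, 2, 19, 13]
Maximum sum: 48

The maximum subarray is [15, -11, 10, 2, 19, 13] with sum 48. This subarray runs from index 0 to index 5.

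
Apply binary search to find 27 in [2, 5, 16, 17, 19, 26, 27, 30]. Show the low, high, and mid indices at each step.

Binary search for 27 in [2, 5, 16, 17, 19, 26, 27, 30]:

lo=0, hi=7, mid=3, arr[mid]=17 -> 17 < 27, search right half
lo=4, hi=7, mid=5, arr[mid]=26 -> 26 < 27, search right half
lo=6, hi=7, mid=6, arr[mid]=27 -> Found target at index 6!

Binary search finds 27 at index 6 after 3 comparisons. The search repeatedly halves the search space by comparing with the middle element.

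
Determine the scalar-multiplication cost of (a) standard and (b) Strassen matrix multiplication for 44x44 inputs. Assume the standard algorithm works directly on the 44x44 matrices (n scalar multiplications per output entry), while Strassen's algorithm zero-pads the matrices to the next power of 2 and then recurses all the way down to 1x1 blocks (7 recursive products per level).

Matrix multiplication for 44x44 matrices:

Strassen's algorithm requires power-of-2 dimensions. Pad 44x44 to 64x64 (next power of 2).

Standard algorithm: 44^3 = 85184 multiplications
Strassen's algorithm: 7^(log2(64)) = 7^6 = 117649 multiplications
Difference: 85184 - 117649 = -32465 (Strassen uses MORE here due to padding overhead — for small or just-over-power-of-2 n, padding can outweigh the per-level savings)

Standard: 85184 multiplications (44^3). Strassen: 117649 multiplications (7^6, after padding to 64x64). Strassen reduces 8 recursive multiplications to 7 at each level.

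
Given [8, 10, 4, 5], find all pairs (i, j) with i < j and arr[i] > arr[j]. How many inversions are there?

Finding inversions in [8, 10, 4, 5]:

(0, 2): arr[0]=8 > arr[2]=4
(0, 3): arr[0]=8 > arr[3]=5
(1, 2): arr[1]=10 > arr[2]=4
(1, 3): arr[1]=10 > arr[3]=5

Total inversions: 4

The array has 4 inversion(s): (0,2), (0,3), (1,2), (1,3). Each pair (i,j) satisfies i < j and arr[i] > arr[j].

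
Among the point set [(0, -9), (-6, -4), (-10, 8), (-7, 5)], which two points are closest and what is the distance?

Computing all pairwise distances among 4 points:

d((0, -9), (-6, -4)) = 7.8102
d((0, -9), (-10, 8)) = 19.7231
d((0, -9), (-7, 5)) = 15.6525
d((-6, -4), (-10, 8)) = 12.6491
d((-6, -4), (-7, 5)) = 9.0554
d((-10, 8), (-7, 5)) = 4.2426 <-- minimum

Closest pair: (-10, 8) and (-7, 5) with distance 4.2426

The closest pair is (-10, 8) and (-7, 5) with Euclidean distance 4.2426. For 4 points, brute-force pairwise comparison is shown above. For large n, the divide-and-conquer algorithm (sort by x, recurse on halves, check the dividing strip) achieves O(n log n).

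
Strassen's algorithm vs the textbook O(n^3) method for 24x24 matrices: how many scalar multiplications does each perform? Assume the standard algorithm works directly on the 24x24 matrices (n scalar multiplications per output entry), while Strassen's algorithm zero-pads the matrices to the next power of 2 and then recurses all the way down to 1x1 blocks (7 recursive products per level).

Matrix multiplication for 24x24 matrices:

Strassen's algorithm requires power-of-2 dimensions. Pad 24x24 to 32x32 (next power of 2).

Standard algorithm: 24^3 = 13824 multiplications
Strassen's algorithm: 7^(log2(32)) = 7^5 = 16807 multiplications
Difference: 13824 - 16807 = -2983 (Strassen uses MORE here due to padding overhead — for small or just-over-power-of-2 n, padding can outweigh the per-level savings)

Standard: 13824 multiplications (24^3). Strassen: 16807 multiplications (7^5, after padding to 32x32). Strassen reduces 8 recursive multiplications to 7 at each level.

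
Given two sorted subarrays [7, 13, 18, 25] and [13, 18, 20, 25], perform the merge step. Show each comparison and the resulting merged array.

Merging process:

Compare 7 vs 13: take 7 from left. Merged: [7]
Compare 13 vs 13: take 13 from left. Merged: [7, 13]
Compare 18 vs 13: take 13 from right. Merged: [7, 13, 13]
Compare 18 vs 18: take 18 from left. Merged: [7, 13, 13, 18]
Compare 25 vs 18: take 18 from right. Merged: [7, 13, 13, 18, 18]
Compare 25 vs 20: take 20 from right. Merged: [7, 13, 13, 18, 18, 20]
Compare 25 vs 25: take 25 from left. Merged: [7, 13, 13, 18, 18, 20, 25]
Append remaining from right: [25]. Merged: [7, 13, 13, 18, 18, 20, 25, 25]

Final merged array: [7, 13, 13, 18, 18, 20, 25, 25]
Total comparisons: 7

The merged array is [7, 13, 13, 18, 18, 20, 25, 25], requiring 7 comparisons. The merge step runs in O(n) time where n is the total number of elements.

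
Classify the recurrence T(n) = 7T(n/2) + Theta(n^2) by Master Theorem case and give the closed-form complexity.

Master Theorem for T(n) = 7T(n/2) + O(n^2):

a = 7, b = 2, c = 2
log_b(a) = log_2(7) = 2.8074

Case 1: c = 2 < log_2(7) = 2.8074
T(n) = O(n^(log_2 7))

For T(n) = 7T(n/2) + O(n^2): log_2(7) = 2.8074. This is Case 1 of the Master Theorem (c < log_b(a), work dominated by leaves), giving O(n^(log_2 7)).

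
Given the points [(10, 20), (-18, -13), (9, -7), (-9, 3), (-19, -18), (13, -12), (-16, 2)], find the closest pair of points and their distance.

Computing all pairwise distances among 7 points:

d((10, 20), (-18, -13)) = 43.2782
d((10, 20), (9, -7)) = 27.0185
d((10, 20), (-9, 3)) = 25.4951
d((10, 20), (-19, -18)) = 47.8017
d((10, 20), (13, -12)) = 32.1403
d((10, 20), (-16, 2)) = 31.6228
d((-18, -13), (9, -7)) = 27.6586
d((-18, -13), (-9, 3)) = 18.3576
d((-18, -13), (-19, -18)) = 5.099 <-- minimum
d((-18, -13), (13, -12)) = 31.0161
d((-18, -13), (-16, 2)) = 15.1327
d((9, -7), (-9, 3)) = 20.5913
d((9, -7), (-19, -18)) = 30.0832
d((9, -7), (13, -12)) = 6.4031
d((9, -7), (-16, 2)) = 26.5707
d((-9, 3), (-19, -18)) = 23.2594
d((-9, 3), (13, -12)) = 26.6271
d((-9, 3), (-16, 2)) = 7.0711
d((-19, -18), (13, -12)) = 32.5576
d((-19, -18), (-16, 2)) = 20.2237
d((13, -12), (-16, 2)) = 32.2025

Closest pair: (-18, -13) and (-19, -18) with distance 5.099

The closest pair is (-18, -13) and (-19, -18) with Euclidean distance 5.099. For 7 points, brute-force pairwise comparison is shown above. For large n, the divide-and-conquer algorithm (sort by x, recurse on halves, check the dividing strip) achieves O(n log n).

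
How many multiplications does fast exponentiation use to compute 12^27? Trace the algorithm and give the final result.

Computing 12^27 by squaring (build up from 12^1; each line after the first costs one multiplication):

12^1 = 12
12^2 = (12^1)^2 = 12^2 = 144
12^3 = 12 * 12^2 = 12 * 144 = 1728
12^6 = (12^3)^2 = 1728^2 = 2985984
12^12 = (12^6)^2 = 2985984^2 = 8916100448256
12^13 = 12 * 12^12 = 12 * 8916100448256 = 106993205379072
12^26 = (12^13)^2 = 106993205379072^2 = 11447545997288281555215581184
12^27 = 12 * 12^26 = 12 * 11447545997288281555215581184 = 137370551967459378662586974208

Result: 137370551967459378662586974208
Multiplications needed: 7 (7 lines after 12^1)

12^27 = 137370551967459378662586974208. Using exponentiation by squaring, this requires 7 multiplications. The key idea: if the exponent is even, square the half-power; if odd, multiply by the base once.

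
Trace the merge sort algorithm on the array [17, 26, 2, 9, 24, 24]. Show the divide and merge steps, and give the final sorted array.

Merge sort trace:

Split: [17, 26, 2, 9, 24, 24] -> [17, 26, 2] and [9, 24, 24]
  Split: [17, 26, 2] -> [17] and [26, 2]
    Split: [26, 2] -> [26] and [2]
    Merge: [26] + [2] -> [2, 26]
  Merge: [17] + [2, 26] -> [2, 17, 26]
  Split: [9, 24, 24] -> [9] and [24, 24]
    Split: [24, 24] -> [24] and [24]
    Merge: [24] + [24] -> [24, 24]
  Merge: [9] + [24, 24] -> [9, 24, 24]
Merge: [2, 17, 26] + [9, 24, 24] -> [2, 9, 17, 24, 24, 26]

Final sorted array: [2, 9, 17, 24, 24, 26]

The merge sort proceeds by recursively splitting the array and merging sorted halves.
After all merges, the sorted array is [2, 9, 17, 24, 24, 26].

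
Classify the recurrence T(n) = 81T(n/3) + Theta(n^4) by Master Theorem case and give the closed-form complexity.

Master Theorem for T(n) = 81T(n/3) + O(n^4):

a = 81, b = 3, c = 4
log_b(a) = log_3(81) = 4.0000

Case 2: c = 4 = log_3(81) = 4.0000
T(n) = O(n^4 log n) = O(n^4 log n)

For T(n) = 81T(n/3) + O(n^4): log_3(81) = 4.0000. This is Case 2 of the Master Theorem (c = log_b(a), equal work at all levels), giving O(n^4 log n).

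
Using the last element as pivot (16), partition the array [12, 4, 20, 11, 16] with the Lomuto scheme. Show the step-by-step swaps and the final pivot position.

Lomuto partition with pivot = 16:

Initial array: [12, 4, 20, 11, 16]

arr[0]=12 <= 16: swap with position 0, array becomes [12, 4, 20, 11, 16]
arr[1]=4 <= 16: swap with position 1, array becomes [12, 4, 20, 11, 16]
arr[2]=20 > 16: no swap
arr[3]=11 <= 16: swap with position 2, array becomes [12, 4, 11, 20, 16]

Place pivot at position 3: [12, 4, 11, 16, 20]
Pivot position: 3

After partitioning with pivot 16, the array becomes [12, 4, 11, 16, 20]. The pivot is placed at index 3. All elements to the left of the pivot are <= 16, and all elements to the right are > 16.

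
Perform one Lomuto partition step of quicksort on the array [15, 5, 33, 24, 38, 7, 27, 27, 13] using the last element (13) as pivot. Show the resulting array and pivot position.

Lomuto partition with pivot = 13:

Initial array: [15, 5, 33, 24, 38, 7, 27, 27, 13]

arr[0]=15 > 13: no swap
arr[1]=5 <= 13: swap with position 0, array becomes [5, 15, 33, 24, 38, 7, 27, 27, 13]
arr[2]=33 > 13: no swap
arr[3]=24 > 13: no swap
arr[4]=38 > 13: no swap
arr[5]=7 <= 13: swap with position 1, array becomes [5, 7, 33, 24, 38, 15, 27, 27, 13]
arr[6]=27 > 13: no swap
arr[7]=27 > 13: no swap

Place pivot at position 2: [5, 7, 13, 24, 38, 15, 27, 27, 33]
Pivot position: 2

After partitioning with pivot 13, the array becomes [5, 7, 13, 24, 38, 15, 27, 27, 33]. The pivot is placed at index 2. All elements to the left of the pivot are <= 13, and all elements to the right are > 13.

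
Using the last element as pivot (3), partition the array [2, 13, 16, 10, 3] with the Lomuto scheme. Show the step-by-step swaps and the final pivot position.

Lomuto partition with pivot = 3:

Initial array: [2, 13, 16, 10, 3]

arr[0]=2 <= 3: swap with position 0, array becomes [2, 13, 16, 10, 3]
arr[1]=13 > 3: no swap
arr[2]=16 > 3: no swap
arr[3]=10 > 3: no swap

Place pivot at position 1: [2, 3, 16, 10, 13]
Pivot position: 1

After partitioning with pivot 3, the array becomes [2, 3, 16, 10, 13]. The pivot is placed at index 1. All elements to the left of the pivot are <= 3, and all elements to the right are > 3.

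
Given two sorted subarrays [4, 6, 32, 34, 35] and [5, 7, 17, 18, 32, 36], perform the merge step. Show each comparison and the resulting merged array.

Merging process:

Compare 4 vs 5: take 4 from left. Merged: [4]
Compare 6 vs 5: take 5 from right. Merged: [4, 5]
Compare 6 vs 7: take 6 from left. Merged: [4, 5, 6]
Compare 32 vs 7: take 7 from right. Merged: [4, 5, 6, 7]
Compare 32 vs 17: take 17 from right. Merged: [4, 5, 6, 7, 17]
Compare 32 vs 18: take 18 from right. Merged: [4, 5, 6, 7, 17, 18]
Compare 32 vs 32: take 32 from left. Merged: [4, 5, 6, 7, 17, 18, 32]
Compare 34 vs 32: take 32 from right. Merged: [4, 5, 6, 7, 17, 18, 32, 32]
Compare 34 vs 36: take 34 from left. Merged: [4, 5, 6, 7, 17, 18, 32, 32, 34]
Compare 35 vs 36: take 35 from left. Merged: [4, 5, 6, 7, 17, 18, 32, 32, 34, 35]
Append remaining from right: [36]. Merged: [4, 5, 6, 7, 17, 18, 32, 32, 34, 35, 36]

Final merged array: [4, 5, 6, 7, 17, 18, 32, 32, 34, 35, 36]
Total comparisons: 10

The merged array is [4, 5, 6, 7, 17, 18, 32, 32, 34, 35, 36], requiring 10 comparisons. The merge step runs in O(n) time where n is the total number of elements.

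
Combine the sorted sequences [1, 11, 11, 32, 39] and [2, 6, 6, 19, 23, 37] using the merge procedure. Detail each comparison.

Merging process:

Compare 1 vs 2: take 1 from left. Merged: [1]
Compare 11 vs 2: take 2 from right. Merged: [1, 2]
Compare 11 vs 6: take 6 from right. Merged: [1, 2, 6]
Compare 11 vs 6: take 6 from right. Merged: [1, 2, 6, 6]
Compare 11 vs 19: take 11 from left. Merged: [1, 2, 6, 6, 11]
Compare 11 vs 19: take 11 from left. Merged: [1, 2, 6, 6, 11, 11]
Compare 32 vs 19: take 19 from right. Merged: [1, 2, 6, 6, 11, 11, 19]
Compare 32 vs 23: take 23 from right. Merged: [1, 2, 6, 6, 11, 11, 19, 23]
Compare 32 vs 37: take 32 from left. Merged: [1, 2, 6, 6, 11, 11, 19, 23, 32]
Compare 39 vs 37: take 37 from right. Merged: [1, 2, 6, 6, 11, 11, 19, 23, 32, 37]
Append remaining from left: [39]. Merged: [1, 2, 6, 6, 11, 11, 19, 23, 32, 37, 39]

Final merged array: [1, 2, 6, 6, 11, 11, 19, 23, 32, 37, 39]
Total comparisons: 10

The merged array is [1, 2, 6, 6, 11, 11, 19, 23, 32, 37, 39], requiring 10 comparisons. The merge step runs in O(n) time where n is the total number of elements.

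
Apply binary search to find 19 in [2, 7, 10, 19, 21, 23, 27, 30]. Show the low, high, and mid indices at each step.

Binary search for 19 in [2, 7, 10, 19, 21, 23, 27, 30]:

lo=0, hi=7, mid=3, arr[mid]=19 -> Found target at index 3!

Binary search finds 19 at index 3 after 1 comparisons. The search repeatedly halves the search space by comparing with the middle element.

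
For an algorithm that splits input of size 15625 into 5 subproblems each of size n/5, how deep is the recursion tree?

For divide and conquer with division factor 5:

Problem sizes at each level:
Level 0: 15625
Level 1: 3125
Level 2: 625
Level 3: 125
Level 4: 25
Level 5: 5
Level 6: 1

The root is level 0 and the size-1 base case is level 6 (the tree spans levels 0 through 6, i.e. 7 levels counting the root), so the depth is the number of divisions: log_5(15625) = 6

The recursion tree depth is log_5(15625) = 6. At each level, the problem size is divided by 5, so it takes 6 divisions to reduce to a base case of size 1. The algorithm makes 5 recursive calls at each level.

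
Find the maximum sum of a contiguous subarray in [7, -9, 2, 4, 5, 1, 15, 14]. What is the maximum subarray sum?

Using Kadane's algorithm on [7, -9, 2, 4, 5, 1, 15, 14]:

Scanning through the array:
Position 1 (value -9): max_ending_here = -2, max_so_far = 7
Position 2 (value 2): max_ending_here = 2, max_so_far = 7
Position 3 (value 4): max_ending_here = 6, max_so_far = 7
Position 4 (value 5): max_ending_here = 11, max_so_far = 11
Position 5 (value 1): max_ending_here = 12, max_so_far = 12
Position 6 (value 15): max_ending_here = 27, max_so_far = 27
Position 7 (value 14): max_ending_here = 41, max_so_far = 41

Maximum subarray: [2, 4, 5, 1, 15, 14]
Maximum sum: 41

The maximum subarray is [2, 4, 5, 1, 15, 14] with sum 41. This subarray runs from index 2 to index 7.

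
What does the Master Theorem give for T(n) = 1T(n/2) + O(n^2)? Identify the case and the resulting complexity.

Master Theorem for T(n) = 1T(n/2) + O(n^2):

a = 1, b = 2, c = 2
log_b(a) = log_2(1) = 0.0000

Case 3: c = 2 > log_2(1) = 0.0000
T(n) = O(n^2) = O(n^2)

For T(n) = 1T(n/2) + O(n^2): log_2(1) = 0.0000. This is Case 3 of the Master Theorem (c > log_b(a), work dominated by root), giving O(n^2).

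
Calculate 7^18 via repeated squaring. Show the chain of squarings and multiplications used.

Computing 7^18 by squaring (build up from 7^1; each line after the first costs one multiplication):

7^1 = 7
7^2 = (7^1)^2 = 7^2 = 49
7^4 = (7^2)^2 = 49^2 = 2401
7^8 = (7^4)^2 = 2401^2 = 5764801
7^9 = 7 * 7^8 = 7 * 5764801 = 40353607
7^18 = (7^9)^2 = 40353607^2 = 1628413597910449

Result: 1628413597910449
Multiplications needed: 5 (5 lines after 7^1)

7^18 = 1628413597910449. Using exponentiation by squaring, this requires 5 multiplications. The key idea: if the exponent is even, square the half-power; if odd, multiply by the base once.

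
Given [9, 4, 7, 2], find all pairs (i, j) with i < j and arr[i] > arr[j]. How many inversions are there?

Finding inversions in [9, 4, 7, 2]:

(0, 1): arr[0]=9 > arr[1]=4
(0, 2): arr[0]=9 > arr[2]=7
(0, 3): arr[0]=9 > arr[3]=2
(1, 3): arr[1]=4 > arr[3]=2
(2, 3): arr[2]=7 > arr[3]=2

Total inversions: 5

The array has 5 inversion(s): (0,1), (0,2), (0,3), (1,3), (2,3). Each pair (i,j) satisfies i < j and arr[i] > arr[j].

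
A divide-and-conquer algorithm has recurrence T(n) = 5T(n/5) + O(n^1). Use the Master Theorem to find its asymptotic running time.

Master Theorem for T(n) = 5T(n/5) + O(n^1):

a = 5, b = 5, c = 1
log_b(a) = log_5(5) = 1.0000

Case 2: c = 1 = log_5(5) = 1.0000
T(n) = O(n^1 log n) = O(n log n)

For T(n) = 5T(n/5) + O(n^1): log_5(5) = 1.0000. This is Case 2 of the Master Theorem (c = log_b(a), equal work at all levels), giving O(n log n).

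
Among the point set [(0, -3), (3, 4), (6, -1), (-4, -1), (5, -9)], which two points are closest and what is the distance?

Computing all pairwise distances among 5 points:

d((0, -3), (3, 4)) = 7.6158
d((0, -3), (6, -1)) = 6.3246
d((0, -3), (-4, -1)) = 4.4721 <-- minimum
d((0, -3), (5, -9)) = 7.8102
d((3, 4), (6, -1)) = 5.831
d((3, 4), (-4, -1)) = 8.6023
d((3, 4), (5, -9)) = 13.1529
d((6, -1), (-4, -1)) = 10.0
d((6, -1), (5, -9)) = 8.0623
d((-4, -1), (5, -9)) = 12.0416

Closest pair: (0, -3) and (-4, -1) with distance 4.4721

The closest pair is (0, -3) and (-4, -1) with Euclidean distance 4.4721. For 5 points, brute-force pairwise comparison is shown above. For large n, the divide-and-conquer algorithm (sort by x, recurse on halves, check the dividing strip) achieves O(n log n).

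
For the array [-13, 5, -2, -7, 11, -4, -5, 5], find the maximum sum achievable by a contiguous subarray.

Using Kadane's algorithm on [-13, 5, -2, -7, 11, -4, -5, 5]:

Scanning through the array:
Position 1 (value 5): max_ending_here = 5, max_so_far = 5
Position 2 (value -2): max_ending_here = 3, max_so_far = 5
Position 3 (value -7): max_ending_here = -4, max_so_far = 5
Position 4 (value 11): max_ending_here = 11, max_so_far = 11
Position 5 (value -4): max_ending_here = 7, max_so_far = 11
Position 6 (value -5): max_ending_here = 2, max_so_far = 11
Position 7 (value 5): max_ending_here = 7, max_so_far = 11

Maximum subarray: [11]
Maximum sum: 11

The maximum subarray is [11] with sum 11. This subarray runs from index 4 to index 4.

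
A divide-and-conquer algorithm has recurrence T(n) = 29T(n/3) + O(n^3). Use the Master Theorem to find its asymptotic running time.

Master Theorem for T(n) = 29T(n/3) + O(n^3):

a = 29, b = 3, c = 3
log_b(a) = log_3(29) = 3.0650

Case 1: c = 3 < log_3(29) = 3.0650
T(n) = O(n^(log_3 29))

For T(n) = 29T(n/3) + O(n^3): log_3(29) = 3.0650. This is Case 1 of the Master Theorem (c < log_b(a), work dominated by leaves), giving O(n^(log_3 29)).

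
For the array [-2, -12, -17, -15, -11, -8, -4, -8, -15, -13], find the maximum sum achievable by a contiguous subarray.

Using Kadane's algorithm on [-2, -12, -17, -15, -11, -8, -4, -8, -15, -13]:

Scanning through the array:
Position 1 (value -12): max_ending_here = -12, max_so_far = -2
Position 2 (value -17): max_ending_here = -17, max_so_far = -2
Position 3 (value -15): max_ending_here = -15, max_so_far = -2
Position 4 (value -11): max_ending_here = -11, max_so_far = -2
Position 5 (value -8): max_ending_here = -8, max_so_far = -2
Position 6 (value -4): max_ending_here = -4, max_so_far = -2
Position 7 (value -8): max_ending_here = -8, max_so_far = -2
Position 8 (value -15): max_ending_here = -15, max_so_far = -2
Position 9 (value -13): max_ending_here = -13, max_so_far = -2

Maximum subarray: [-2]
Maximum sum: -2

The maximum subarray is [-2] with sum -2. This subarray runs from index 0 to index 0.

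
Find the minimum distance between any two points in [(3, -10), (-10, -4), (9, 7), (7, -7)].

Computing all pairwise distances among 4 points:

d((3, -10), (-10, -4)) = 14.3178
d((3, -10), (9, 7)) = 18.0278
d((3, -10), (7, -7)) = 5.0 <-- minimum
d((-10, -4), (9, 7)) = 21.9545
d((-10, -4), (7, -7)) = 17.2627
d((9, 7), (7, -7)) = 14.1421

Closest pair: (3, -10) and (7, -7) with distance 5.0

The closest pair is (3, -10) and (7, -7) with Euclidean distance 5.0. For 4 points, brute-force pairwise comparison is shown above. For large n, the divide-and-conquer algorithm (sort by x, recurse on halves, check the dividing strip) achieves O(n log n).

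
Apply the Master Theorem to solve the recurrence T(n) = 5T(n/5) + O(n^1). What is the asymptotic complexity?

Master Theorem for T(n) = 5T(n/5) + O(n^1):

a = 5, b = 5, c = 1
log_b(a) = log_5(5) = 1.0000

Case 2: c = 1 = log_5(5) = 1.0000
T(n) = O(n^1 log n) = O(n log n)

For T(n) = 5T(n/5) + O(n^1): log_5(5) = 1.0000. This is Case 2 of the Master Theorem (c = log_b(a), equal work at all levels), giving O(n log n).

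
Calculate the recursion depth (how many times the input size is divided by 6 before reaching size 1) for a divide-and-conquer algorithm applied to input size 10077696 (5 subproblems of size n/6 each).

For divide and conquer with division factor 6:

Problem sizes at each level:
Level 0: 10077696
Level 1: 1679616
Level 2: 279936
Level 3: 46656
Level 4: 7776
Level 5: 1296
Level 6: 216
Level 7: 36
Level 8: 6
Level 9: 1

The root is level 0 and the size-1 base case is level 9 (the tree spans levels 0 through 9, i.e. 10 levels counting the root), so the depth is the number of divisions: log_6(10077696) = 9

The recursion tree depth is log_6(10077696) = 9. At each level, the problem size is divided by 6, so it takes 9 divisions to reduce to a base case of size 1. The algorithm makes 5 recursive calls at each level.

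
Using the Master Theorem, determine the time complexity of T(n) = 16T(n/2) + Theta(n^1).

Master Theorem for T(n) = 16T(n/2) + O(n^1):

a = 16, b = 2, c = 1
log_b(a) = log_2(16) = 4.0000

Case 1: c = 1 < log_2(16) = 4.0000
T(n) = O(n^(log_2 16)) = O(n^4)

For T(n) = 16T(n/2) + O(n^1): log_2(16) = 4.0000. This is Case 1 of the Master Theorem (c < log_b(a), work dominated by leaves), giving O(n^4).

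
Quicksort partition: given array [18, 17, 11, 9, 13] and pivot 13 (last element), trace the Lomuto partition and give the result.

Lomuto partition with pivot = 13:

Initial array: [18, 17, 11, 9, 13]

arr[0]=18 > 13: no swap
arr[1]=17 > 13: no swap
arr[2]=11 <= 13: swap with position 0, array becomes [11, 17, 18, 9, 13]
arr[3]=9 <= 13: swap with position 1, array becomes [11, 9, 18, 17, 13]

Place pivot at position 2: [11, 9, 13, 17, 18]
Pivot position: 2

After partitioning with pivot 13, the array becomes [11, 9, 13, 17, 18]. The pivot is placed at index 2. All elements to the left of the pivot are <= 13, and all elements to the right are > 13.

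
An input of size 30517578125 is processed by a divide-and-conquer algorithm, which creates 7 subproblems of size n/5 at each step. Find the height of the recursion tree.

For divide and conquer with division factor 5:

Problem sizes at each level:
Level 0: 30517578125
Level 1: 6103515625
Level 2: 1220703125
Level 3: 244140625
Level 4: 48828125
Level 5: 9765625
Level 6: 1953125
Level 7: 390625
Level 8: 78125
Level 9: 15625
Level 10: 3125
Level 11: 625
Level 12: 125
Level 13: 25
Level 14: 5
Level 15: 1

The root is level 0 and the size-1 base case is level 15 (the tree spans levels 0 through 15, i.e. 16 levels counting the root), so the depth is the number of divisions: log_5(30517578125) = 15

The recursion tree depth is log_5(30517578125) = 15. At each level, the problem size is divided by 5, so it takes 15 divisions to reduce to a base case of size 1. The algorithm makes 7 recursive calls at each level.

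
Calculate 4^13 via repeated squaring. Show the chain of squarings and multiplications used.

Computing 4^13 by squaring (build up from 4^1; each line after the first costs one multiplication):

4^1 = 4
4^2 = (4^1)^2 = 4^2 = 16
4^3 = 4 * 4^2 = 4 * 16 = 64
4^6 = (4^3)^2 = 64^2 = 4096
4^12 = (4^6)^2 = 4096^2 = 16777216
4^13 = 4 * 4^12 = 4 * 16777216 = 67108864

Result: 67108864
Multiplications needed: 5 (5 lines after 4^1)

4^13 = 67108864. Using exponentiation by squaring, this requires 5 multiplications. The key idea: if the exponent is even, square the half-power; if odd, multiply by the base once.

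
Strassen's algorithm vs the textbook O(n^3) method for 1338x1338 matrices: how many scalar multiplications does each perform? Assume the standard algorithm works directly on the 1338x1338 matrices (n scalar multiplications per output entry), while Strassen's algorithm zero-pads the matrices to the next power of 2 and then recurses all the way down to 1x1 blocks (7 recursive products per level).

Matrix multiplication for 1338x1338 matrices:

Strassen's algorithm requires power-of-2 dimensions. Pad 1338x1338 to 2048x2048 (next power of 2).

Standard algorithm: 1338^3 = 2395346472 multiplications
Strassen's algorithm: 7^(log2(2048)) = 7^11 = 1977326743 multiplications
Savings: 2395346472 - 1977326743 = 418019729 multiplications

Standard: 2395346472 multiplications (1338^3). Strassen: 1977326743 multiplications (7^11, after padding to 2048x2048). Strassen reduces 8 recursive multiplications to 7 at each level.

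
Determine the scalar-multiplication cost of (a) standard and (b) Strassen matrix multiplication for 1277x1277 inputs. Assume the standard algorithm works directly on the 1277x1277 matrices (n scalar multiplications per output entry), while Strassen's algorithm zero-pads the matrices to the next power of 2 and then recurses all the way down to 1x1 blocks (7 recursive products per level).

Matrix multiplication for 1277x1277 matrices:

Strassen's algorithm requires power-of-2 dimensions. Pad 1277x1277 to 2048x2048 (next power of 2).

Standard algorithm: 1277^3 = 2082440933 multiplications
Strassen's algorithm: 7^(log2(2048)) = 7^11 = 1977326743 multiplications
Savings: 2082440933 - 1977326743 = 105114190 multiplications

Standard: 2082440933 multiplications (1277^3). Strassen: 1977326743 multiplications (7^11, after padding to 2048x2048). Strassen reduces 8 recursive multiplications to 7 at each level.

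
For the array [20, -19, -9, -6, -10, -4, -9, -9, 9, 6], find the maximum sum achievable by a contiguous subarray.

Using Kadane's algorithm on [20, -19, -9, -6, -10, -4, -9, -9, 9, 6]:

Scanning through the array:
Position 1 (value -19): max_ending_here = 1, max_so_far = 20
Position 2 (value -9): max_ending_here = -8, max_so_far = 20
Position 3 (value -6): max_ending_here = -6, max_so_far = 20
Position 4 (value -10): max_ending_here = -10, max_so_far = 20
Position 5 (value -4): max_ending_here = -4, max_so_far = 20
Position 6 (value -9): max_ending_here = -9, max_so_far = 20
Position 7 (value -9): max_ending_here = -9, max_so_far = 20
Position 8 (value 9): max_ending_here = 9, max_so_far = 20
Position 9 (value 6): max_ending_here = 15, max_so_far = 20

Maximum subarray: [20]
Maximum sum: 20

The maximum subarray is [20] with sum 20. This subarray runs from index 0 to index 0.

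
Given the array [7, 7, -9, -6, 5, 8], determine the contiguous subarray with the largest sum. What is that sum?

Using Kadane's algorithm on [7, 7, -9, -6, 5, 8]:

Scanning through the array:
Position 1 (value 7): max_ending_here = 14, max_so_far = 14
Position 2 (value -9): max_ending_here = 5, max_so_far = 14
Position 3 (value -6): max_ending_here = -1, max_so_far = 14
Position 4 (value 5): max_ending_here = 5, max_so_far = 14
Position 5 (value 8): max_ending_here = 13, max_so_far = 14

Maximum subarray: [7, 7]
Maximum sum: 14

The maximum subarray is [7, 7] with sum 14. This subarray runs from index 0 to index 1.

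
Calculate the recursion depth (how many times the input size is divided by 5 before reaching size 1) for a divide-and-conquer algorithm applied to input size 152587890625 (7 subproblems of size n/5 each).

For divide and conquer with division factor 5:

Problem sizes at each level:
Level 0: 152587890625
Level 1: 30517578125
Level 2: 6103515625
Level 3: 1220703125
Level 4: 244140625
Level 5: 48828125
Level 6: 9765625
Level 7: 1953125
Level 8: 390625
Level 9: 78125
Level 10: 15625
Level 11: 3125
Level 12: 625
Level 13: 125
Level 14: 25
Level 15: 5
Level 16: 1

The root is level 0 and the size-1 base case is level 16 (the tree spans levels 0 through 16, i.e. 17 levels counting the root), so the depth is the number of divisions: log_5(152587890625) = 16

The recursion tree depth is log_5(152587890625) = 16. At each level, the problem size is divided by 5, so it takes 16 divisions to reduce to a base case of size 1. The algorithm makes 7 recursive calls at each level.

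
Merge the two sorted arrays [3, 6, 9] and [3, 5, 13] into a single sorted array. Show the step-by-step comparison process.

Merging process:

Compare 3 vs 3: take 3 from left. Merged: [3]
Compare 6 vs 3: take 3 from right. Merged: [3, 3]
Compare 6 vs 5: take 5 from right. Merged: [3, 3, 5]
Compare 6 vs 13: take 6 from left. Merged: [3, 3, 5, 6]
Compare 9 vs 13: take 9 from left. Merged: [3, 3, 5, 6, 9]
Append remaining from right: [13]. Merged: [3, 3, 5, 6, 9, 13]

Final merged array: [3, 3, 5, 6, 9, 13]
Total comparisons: 5

The merged array is [3, 3, 5, 6, 9, 13], requiring 5 comparisons. The merge step runs in O(n) time where n is the total number of elements.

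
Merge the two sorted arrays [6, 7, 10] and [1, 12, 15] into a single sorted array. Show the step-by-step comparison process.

Merging process:

Compare 6 vs 1: take 1 from right. Merged: [1]
Compare 6 vs 12: take 6 from left. Merged: [1, 6]
Compare 7 vs 12: take 7 from left. Merged: [1, 6, 7]
Compare 10 vs 12: take 10 from left. Merged: [1, 6, 7, 10]
Append remaining from right: [12, 15]. Merged: [1, 6, 7, 10, 12, 15]

Final merged array: [1, 6, 7, 10, 12, 15]
Total comparisons: 4

The merged array is [1, 6, 7, 10, 12, 15], requiring 4 comparisons. The merge step runs in O(n) time where n is the total number of elements.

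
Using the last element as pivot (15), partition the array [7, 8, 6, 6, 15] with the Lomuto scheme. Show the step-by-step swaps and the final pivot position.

Lomuto partition with pivot = 15:

Initial array: [7, 8, 6, 6, 15]

arr[0]=7 <= 15: swap with position 0, array becomes [7, 8, 6, 6, 15]
arr[1]=8 <= 15: swap with position 1, array becomes [7, 8, 6, 6, 15]
arr[2]=6 <= 15: swap with position 2, array becomes [7, 8, 6, 6, 15]
arr[3]=6 <= 15: swap with position 3, array becomes [7, 8, 6, 6, 15]

Place pivot at position 4: [7, 8, 6, 6, 15]
Pivot position: 4

After partitioning with pivot 15, the array becomes [7, 8, 6, 6, 15]. The pivot is placed at index 4. All elements to the left of the pivot are <= 15, and all elements to the right are > 15.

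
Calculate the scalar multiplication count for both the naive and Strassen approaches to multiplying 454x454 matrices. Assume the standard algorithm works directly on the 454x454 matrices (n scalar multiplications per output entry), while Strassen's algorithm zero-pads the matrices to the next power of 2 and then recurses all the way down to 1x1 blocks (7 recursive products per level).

Matrix multiplication for 454x454 matrices:

Strassen's algorithm requires power-of-2 dimensions. Pad 454x454 to 512x512 (next power of 2).

Standard algorithm: 454^3 = 93576664 multiplications
Strassen's algorithm: 7^(log2(512)) = 7^9 = 40353607 multiplications
Savings: 93576664 - 40353607 = 53223057 multiplications

Standard: 93576664 multiplications (454^3). Strassen: 40353607 multiplications (7^9, after padding to 512x512). Strassen reduces 8 recursive multiplications to 7 at each level.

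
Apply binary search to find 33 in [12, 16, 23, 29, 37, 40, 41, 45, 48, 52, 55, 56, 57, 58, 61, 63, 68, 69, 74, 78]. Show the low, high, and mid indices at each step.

Binary search for 33 in [12, 16, 23, 29, 37, 40, 41, 45, 48, 52, 55, 56, 57, 58, 61, 63, 68, 69, 74, 78]:

lo=0, hi=19, mid=9, arr[mid]=52 -> 52 > 33, search left half
lo=0, hi=8, mid=4, arr[mid]=37 -> 37 > 33, search left half
lo=0, hi=3, mid=1, arr[mid]=16 -> 16 < 33, search right half
lo=2, hi=3, mid=2, arr[mid]=23 -> 23 < 33, search right half
lo=3, hi=3, mid=3, arr[mid]=29 -> 29 < 33, search right half
lo=4 > hi=3, target 33 not found

Binary search determines that 33 is not in the array after 5 comparisons. The search space was exhausted without finding the target.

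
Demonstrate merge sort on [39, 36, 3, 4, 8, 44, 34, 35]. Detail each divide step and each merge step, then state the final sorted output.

Merge sort trace:

Split: [39, 36, 3, 4, 8, 44, 34, 35] -> [39, 36, 3, 4] and [8, 44, 34, 35]
  Split: [39, 36, 3, 4] -> [39, 36] and [3, 4]
    Split: [39, 36] -> [39] and [36]
    Merge: [39] + [36] -> [36, 39]
    Split: [3, 4] -> [3] and [4]
    Merge: [3] + [4] -> [3, 4]
  Merge: [36, 39] + [3, 4] -> [3, 4, 36, 39]
  Split: [8, 44, 34, 35] -> [8, 44] and [34, 35]
    Split: [8, 44] -> [8] and [44]
    Merge: [8] + [44] -> [8, 44]
    Split: [34, 35] -> [34] and [35]
    Merge: [34] + [35] -> [34, 35]
  Merge: [8, 44] + [34, 35] -> [8, 34, 35, 44]
Merge: [3, 4, 36, 39] + [8, 34, 35, 44] -> [3, 4, 8, 34, 35, 36, 39, 44]

Final sorted array: [3, 4, 8, 34, 35, 36, 39, 44]

The merge sort proceeds by recursively splitting the array and merging sorted halves.
After all merges, the sorted array is [3, 4, 8, 34, 35, 36, 39, 44].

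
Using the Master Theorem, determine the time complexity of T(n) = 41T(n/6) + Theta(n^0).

Master Theorem for T(n) = 41T(n/6) + O(n^0):

a = 41, b = 6, c = 0
log_b(a) = log_6(41) = 2.0726

Case 1: c = 0 < log_6(41) = 2.0726
T(n) = O(n^(log_6 41))

For T(n) = 41T(n/6) + O(n^0): log_6(41) = 2.0726. This is Case 1 of the Master Theorem (c < log_b(a), work dominated by leaves), giving O(n^(log_6 41)).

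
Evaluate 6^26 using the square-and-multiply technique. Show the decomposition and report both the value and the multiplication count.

Computing 6^26 by squaring (build up from 6^1; each line after the first costs one multiplication):

6^1 = 6
6^2 = (6^1)^2 = 6^2 = 36
6^3 = 6 * 6^2 = 6 * 36 = 216
6^6 = (6^3)^2 = 216^2 = 46656
6^12 = (6^6)^2 = 46656^2 = 2176782336
6^13 = 6 * 6^12 = 6 * 2176782336 = 13060694016
6^26 = (6^13)^2 = 13060694016^2 = 170581728179578208256

Result: 170581728179578208256
Multiplications needed: 6 (6 lines after 6^1)

6^26 = 170581728179578208256. Using exponentiation by squaring, this requires 6 multiplications. The key idea: if the exponent is even, square the half-power; if odd, multiply by the base once.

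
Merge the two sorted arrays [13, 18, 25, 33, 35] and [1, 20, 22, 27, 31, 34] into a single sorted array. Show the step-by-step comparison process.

Merging process:

Compare 13 vs 1: take 1 from right. Merged: [1]
Compare 13 vs 20: take 13 from left. Merged: [1, 13]
Compare 18 vs 20: take 18 from left. Merged: [1, 13, 18]
Compare 25 vs 20: take 20 from right. Merged: [1, 13, 18, 20]
Compare 25 vs 22: take 22 from right. Merged: [1, 13, 18, 20, 22]
Compare 25 vs 27: take 25 from left. Merged: [1, 13, 18, 20, 22, 25]
Compare 33 vs 27: take 27 from right. Merged: [1, 13, 18, 20, 22, 25, 27]
Compare 33 vs 31: take 31 from right. Merged: [1, 13, 18, 20, 22, 25, 27, 31]
Compare 33 vs 34: take 33 from left. Merged: [1, 13, 18, 20, 22, 25, 27, 31, 33]
Compare 35 vs 34: take 34 from right. Merged: [1, 13, 18, 20, 22, 25, 27, 31, 33, 34]
Append remaining from left: [35]. Merged: [1, 13, 18, 20, 22, 25, 27, 31, 33, 34, 35]

Final merged array: [1, 13, 18, 20, 22, 25, 27, 31, 33, 34, 35]
Total comparisons: 10

The merged array is [1, 13, 18, 20, 22, 25, 27, 31, 33, 34, 35], requiring 10 comparisons. The merge step runs in O(n) time where n is the total number of elements.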